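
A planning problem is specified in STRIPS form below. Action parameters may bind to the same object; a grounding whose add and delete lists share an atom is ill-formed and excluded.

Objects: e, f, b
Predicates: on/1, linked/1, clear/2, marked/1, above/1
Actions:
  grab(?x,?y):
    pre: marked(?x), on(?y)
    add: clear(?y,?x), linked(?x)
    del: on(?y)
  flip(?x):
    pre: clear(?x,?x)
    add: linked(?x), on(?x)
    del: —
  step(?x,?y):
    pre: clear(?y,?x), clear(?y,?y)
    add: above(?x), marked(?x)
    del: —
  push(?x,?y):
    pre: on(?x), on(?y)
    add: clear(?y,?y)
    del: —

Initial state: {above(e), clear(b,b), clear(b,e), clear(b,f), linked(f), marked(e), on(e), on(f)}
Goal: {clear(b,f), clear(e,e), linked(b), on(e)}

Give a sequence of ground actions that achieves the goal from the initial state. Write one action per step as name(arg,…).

flip(b); push(e,e)

1. flip(b)  →  {above(e), clear(b,b), clear(b,e), clear(b,f), linked(b), linked(f), marked(e), on(b), on(e), on(f)}
2. push(e,e)  →  {above(e), clear(b,b), clear(b,e), clear(b,f), clear(e,e), linked(b), linked(f), marked(e), on(b), on(e), on(f)}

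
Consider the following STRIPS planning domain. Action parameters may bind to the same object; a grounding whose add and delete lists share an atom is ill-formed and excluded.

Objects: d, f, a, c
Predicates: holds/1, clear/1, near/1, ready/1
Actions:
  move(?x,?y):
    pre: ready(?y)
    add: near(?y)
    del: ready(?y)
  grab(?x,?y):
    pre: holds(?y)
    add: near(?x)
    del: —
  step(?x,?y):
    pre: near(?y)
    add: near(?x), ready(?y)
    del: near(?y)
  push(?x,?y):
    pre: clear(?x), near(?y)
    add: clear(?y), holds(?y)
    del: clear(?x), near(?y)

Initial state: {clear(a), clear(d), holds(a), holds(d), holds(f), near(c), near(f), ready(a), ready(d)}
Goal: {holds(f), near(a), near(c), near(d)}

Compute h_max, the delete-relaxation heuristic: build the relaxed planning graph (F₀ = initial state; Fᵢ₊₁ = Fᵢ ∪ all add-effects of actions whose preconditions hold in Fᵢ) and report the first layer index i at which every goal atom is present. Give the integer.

1

F0 = init (9 atoms)
F1 = F0 ∪ {clear(c), clear(f), holds(c), near(a), near(d), ready(c), ready(f)}  (16 atoms)
goal ⊆ F1  ⇒  h_max = 1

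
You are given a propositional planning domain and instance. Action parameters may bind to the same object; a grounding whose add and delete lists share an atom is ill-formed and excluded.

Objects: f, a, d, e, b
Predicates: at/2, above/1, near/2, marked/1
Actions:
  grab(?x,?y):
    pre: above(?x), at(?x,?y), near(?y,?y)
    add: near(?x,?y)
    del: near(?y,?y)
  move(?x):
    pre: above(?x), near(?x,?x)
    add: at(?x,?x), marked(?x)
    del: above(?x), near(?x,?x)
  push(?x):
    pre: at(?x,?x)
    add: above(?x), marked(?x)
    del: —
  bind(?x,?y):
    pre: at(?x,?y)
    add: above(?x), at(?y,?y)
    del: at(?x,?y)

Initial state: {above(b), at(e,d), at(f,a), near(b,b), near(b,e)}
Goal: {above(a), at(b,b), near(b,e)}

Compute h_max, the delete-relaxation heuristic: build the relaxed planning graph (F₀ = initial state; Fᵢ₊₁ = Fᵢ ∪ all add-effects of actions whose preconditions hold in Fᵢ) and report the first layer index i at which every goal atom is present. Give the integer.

2

F0 = init (5 atoms)
F1 = F0 ∪ {above(e), above(f), at(a,a), at(b,b), at(d,d), marked(b)}  (11 atoms)
F2 = F1 ∪ {above(a), above(d), marked(a), marked(d)}  (15 atoms)
goal ⊆ F2  ⇒  h_max = 2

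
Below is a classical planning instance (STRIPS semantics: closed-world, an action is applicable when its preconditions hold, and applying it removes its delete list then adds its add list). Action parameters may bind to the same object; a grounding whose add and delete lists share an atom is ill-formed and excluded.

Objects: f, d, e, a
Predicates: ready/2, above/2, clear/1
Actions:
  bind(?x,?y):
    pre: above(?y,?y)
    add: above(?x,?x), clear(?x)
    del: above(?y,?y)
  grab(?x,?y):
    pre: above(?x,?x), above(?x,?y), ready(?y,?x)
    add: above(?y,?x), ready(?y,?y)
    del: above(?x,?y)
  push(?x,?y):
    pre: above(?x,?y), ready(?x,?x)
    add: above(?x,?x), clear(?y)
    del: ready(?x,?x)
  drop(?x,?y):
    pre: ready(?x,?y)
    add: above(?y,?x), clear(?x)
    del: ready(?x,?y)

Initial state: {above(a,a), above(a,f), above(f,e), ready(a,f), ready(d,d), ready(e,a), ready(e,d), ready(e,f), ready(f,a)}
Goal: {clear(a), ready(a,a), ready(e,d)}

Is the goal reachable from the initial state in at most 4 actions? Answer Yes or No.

1. grab(a,f)  →  {above(a,a), above(f,a), above(f,e), ready(a,f), ready(d,d), ready(e,a), ready(e,d), ready(e,f), ready(f,a), ready(f,f)}
2. push(f,a)  →  {above(a,a), above(f,a), above(f,e), above(f,f), clear(a), ready(a,f), ready(d,d), ready(e,a), ready(e,d), ready(e,f), ready(f,a)}
3. grab(f,a)  →  {above(a,a), above(a,f), above(f,e), above(f,f), clear(a), ready(a,a), ready(a,f), ready(d,d), ready(e,a), ready(e,d), ready(e,f), ready(f,a)}
optimal plan length = 3; 3 ≤ 4

Yes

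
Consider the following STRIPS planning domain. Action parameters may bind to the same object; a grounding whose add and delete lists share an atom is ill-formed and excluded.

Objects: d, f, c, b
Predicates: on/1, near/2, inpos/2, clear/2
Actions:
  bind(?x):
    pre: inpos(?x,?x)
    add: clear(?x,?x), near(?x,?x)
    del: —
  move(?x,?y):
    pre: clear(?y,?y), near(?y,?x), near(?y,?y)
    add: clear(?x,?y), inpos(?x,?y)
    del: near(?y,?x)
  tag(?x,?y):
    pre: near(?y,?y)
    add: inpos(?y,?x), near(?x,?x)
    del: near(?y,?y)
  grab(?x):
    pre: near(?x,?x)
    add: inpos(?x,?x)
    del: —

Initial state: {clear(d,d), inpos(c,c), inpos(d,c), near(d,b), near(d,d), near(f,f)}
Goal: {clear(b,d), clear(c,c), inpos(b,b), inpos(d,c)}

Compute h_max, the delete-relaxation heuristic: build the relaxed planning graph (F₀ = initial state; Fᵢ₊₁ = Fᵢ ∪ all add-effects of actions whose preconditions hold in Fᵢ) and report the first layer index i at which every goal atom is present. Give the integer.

F0 = init (6 atoms)
F1 = F0 ∪ {clear(b,d), clear(c,c), inpos(b,d), inpos(d,b), inpos(d,d), inpos(d,f), inpos(f,b), inpos(f,c), inpos(f,d), inpos(f,f), near(b,b), near(c,c)}  (18 atoms)
F2 = F1 ∪ {clear(f,f), inpos(b,b), inpos(b,c), inpos(b,f), inpos(c,b), inpos(c,d), inpos(c,f)}  (25 atoms)
goal ⊆ F2  ⇒  h_max = 2

2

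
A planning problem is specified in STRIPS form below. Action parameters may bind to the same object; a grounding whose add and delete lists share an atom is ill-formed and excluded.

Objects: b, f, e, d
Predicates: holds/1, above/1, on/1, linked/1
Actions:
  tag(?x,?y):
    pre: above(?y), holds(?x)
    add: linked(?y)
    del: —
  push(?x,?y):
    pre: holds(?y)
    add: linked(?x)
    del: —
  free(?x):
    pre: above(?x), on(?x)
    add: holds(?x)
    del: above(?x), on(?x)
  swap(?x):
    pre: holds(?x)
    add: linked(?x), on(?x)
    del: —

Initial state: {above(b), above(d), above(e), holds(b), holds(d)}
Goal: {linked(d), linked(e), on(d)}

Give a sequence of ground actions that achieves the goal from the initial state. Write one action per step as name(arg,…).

tag(b,e); swap(d)

1. tag(b,e)  →  {above(b), above(d), above(e), holds(b), holds(d), linked(e)}
2. swap(d)  →  {above(b), above(d), above(e), holds(b), holds(d), linked(d), linked(e), on(d)}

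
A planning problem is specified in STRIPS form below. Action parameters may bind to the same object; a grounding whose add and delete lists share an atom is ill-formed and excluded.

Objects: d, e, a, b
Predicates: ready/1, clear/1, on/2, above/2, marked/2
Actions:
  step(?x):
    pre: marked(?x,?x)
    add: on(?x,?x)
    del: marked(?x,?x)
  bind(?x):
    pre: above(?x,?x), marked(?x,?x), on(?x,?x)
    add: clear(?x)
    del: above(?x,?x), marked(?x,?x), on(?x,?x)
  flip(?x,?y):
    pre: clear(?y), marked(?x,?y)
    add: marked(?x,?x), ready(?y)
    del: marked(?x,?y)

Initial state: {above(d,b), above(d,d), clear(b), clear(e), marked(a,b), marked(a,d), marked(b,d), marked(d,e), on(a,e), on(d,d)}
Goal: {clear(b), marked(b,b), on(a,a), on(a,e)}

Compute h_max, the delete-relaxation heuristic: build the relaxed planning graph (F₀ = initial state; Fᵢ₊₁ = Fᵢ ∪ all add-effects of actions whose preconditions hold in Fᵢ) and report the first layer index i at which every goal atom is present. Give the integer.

F0 = init (10 atoms)
F1 = F0 ∪ {marked(a,a), marked(d,d), ready(b), ready(e)}  (14 atoms)
F2 = F1 ∪ {clear(d), on(a,a)}  (16 atoms)
F3 = F2 ∪ {marked(b,b), ready(d)}  (18 atoms)
goal ⊆ F3  ⇒  h_max = 3

3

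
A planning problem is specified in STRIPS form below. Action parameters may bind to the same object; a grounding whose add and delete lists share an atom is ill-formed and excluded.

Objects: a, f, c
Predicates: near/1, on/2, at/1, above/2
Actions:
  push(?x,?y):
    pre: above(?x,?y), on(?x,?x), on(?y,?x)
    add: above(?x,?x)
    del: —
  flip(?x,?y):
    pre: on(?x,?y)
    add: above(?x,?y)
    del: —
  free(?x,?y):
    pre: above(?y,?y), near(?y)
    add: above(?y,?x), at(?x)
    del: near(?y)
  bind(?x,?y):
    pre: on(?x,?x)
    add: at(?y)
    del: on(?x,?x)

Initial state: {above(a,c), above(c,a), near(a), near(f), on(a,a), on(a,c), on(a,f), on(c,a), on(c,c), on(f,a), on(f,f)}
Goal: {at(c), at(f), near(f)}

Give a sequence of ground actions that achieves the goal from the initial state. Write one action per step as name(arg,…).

1. bind(a,f)  →  {above(a,c), above(c,a), at(f), near(a), near(f), on(a,c), on(a,f), on(c,a), on(c,c), on(f,a), on(f,f)}
2. bind(f,c)  →  {above(a,c), above(c,a), at(c), at(f), near(a), near(f), on(a,c), on(a,f), on(c,a), on(c,c), on(f,a)}

bind(a,f); bind(f,c)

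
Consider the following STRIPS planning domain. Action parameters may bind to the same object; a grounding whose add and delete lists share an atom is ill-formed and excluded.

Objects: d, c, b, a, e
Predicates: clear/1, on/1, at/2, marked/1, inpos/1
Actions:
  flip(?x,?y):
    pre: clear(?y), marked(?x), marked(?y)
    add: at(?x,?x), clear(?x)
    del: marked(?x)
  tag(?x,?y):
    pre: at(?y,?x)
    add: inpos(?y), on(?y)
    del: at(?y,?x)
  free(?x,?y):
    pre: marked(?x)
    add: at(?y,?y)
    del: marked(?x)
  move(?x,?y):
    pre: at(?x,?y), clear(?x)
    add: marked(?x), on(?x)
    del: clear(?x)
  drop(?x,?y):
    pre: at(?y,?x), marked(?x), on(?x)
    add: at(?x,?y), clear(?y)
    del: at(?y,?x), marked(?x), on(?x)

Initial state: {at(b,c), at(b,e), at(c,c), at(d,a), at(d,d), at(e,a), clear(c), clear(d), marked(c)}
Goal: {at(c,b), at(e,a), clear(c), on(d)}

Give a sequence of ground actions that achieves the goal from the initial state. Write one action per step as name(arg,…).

tag(d,d); tag(c,c); drop(c,b)

1. tag(d,d)  →  {at(b,c), at(b,e), at(c,c), at(d,a), at(e,a), clear(c), clear(d), inpos(d), marked(c), on(d)}
2. tag(c,c)  →  {at(b,c), at(b,e), at(d,a), at(e,a), clear(c), clear(d), inpos(c), inpos(d), marked(c), on(c), on(d)}
3. drop(c,b)  →  {at(b,e), at(c,b), at(d,a), at(e,a), clear(b), clear(c), clear(d), inpos(c), inpos(d), on(d)}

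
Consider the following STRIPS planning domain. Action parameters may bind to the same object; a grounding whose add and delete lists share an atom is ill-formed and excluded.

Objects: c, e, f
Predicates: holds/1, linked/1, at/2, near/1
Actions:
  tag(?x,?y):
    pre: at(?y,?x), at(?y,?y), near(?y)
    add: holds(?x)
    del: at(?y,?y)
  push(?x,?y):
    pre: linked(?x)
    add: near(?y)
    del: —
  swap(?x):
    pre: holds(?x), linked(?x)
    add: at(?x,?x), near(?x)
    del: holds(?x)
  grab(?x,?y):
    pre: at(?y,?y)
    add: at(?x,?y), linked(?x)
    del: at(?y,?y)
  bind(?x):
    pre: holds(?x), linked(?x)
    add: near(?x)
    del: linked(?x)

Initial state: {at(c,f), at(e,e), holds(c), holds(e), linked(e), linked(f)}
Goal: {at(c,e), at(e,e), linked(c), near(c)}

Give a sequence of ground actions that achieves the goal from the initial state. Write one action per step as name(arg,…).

push(e,c); grab(c,e); swap(e)

1. push(e,c)  →  {at(c,f), at(e,e), holds(c), holds(e), linked(e), linked(f), near(c)}
2. grab(c,e)  →  {at(c,e), at(c,f), holds(c), holds(e), linked(c), linked(e), linked(f), near(c)}
3. swap(e)  →  {at(c,e), at(c,f), at(e,e), holds(c), linked(c), linked(e), linked(f), near(c), near(e)}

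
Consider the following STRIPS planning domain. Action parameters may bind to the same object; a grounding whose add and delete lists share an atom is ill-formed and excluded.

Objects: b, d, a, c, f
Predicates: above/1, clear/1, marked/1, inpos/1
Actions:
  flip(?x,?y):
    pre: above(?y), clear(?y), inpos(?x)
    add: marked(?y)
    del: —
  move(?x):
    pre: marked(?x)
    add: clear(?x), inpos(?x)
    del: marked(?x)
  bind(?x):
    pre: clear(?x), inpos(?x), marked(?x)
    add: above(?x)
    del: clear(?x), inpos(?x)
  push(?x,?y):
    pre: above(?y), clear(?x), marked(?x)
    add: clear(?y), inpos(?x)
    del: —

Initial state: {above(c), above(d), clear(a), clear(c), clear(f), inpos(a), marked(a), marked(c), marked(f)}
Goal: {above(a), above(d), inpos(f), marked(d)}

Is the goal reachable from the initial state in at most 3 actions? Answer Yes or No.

1. bind(a)  →  {above(a), above(c), above(d), clear(c), clear(f), marked(a), marked(c), marked(f)}
2. push(f,d)  →  {above(a), above(c), above(d), clear(c), clear(d), clear(f), inpos(f), marked(a), marked(c), marked(f)}
3. flip(f,d)  →  {above(a), above(c), above(d), clear(c), clear(d), clear(f), inpos(f), marked(a), marked(c), marked(d), marked(f)}
optimal plan length = 3; 3 ≤ 3

Yes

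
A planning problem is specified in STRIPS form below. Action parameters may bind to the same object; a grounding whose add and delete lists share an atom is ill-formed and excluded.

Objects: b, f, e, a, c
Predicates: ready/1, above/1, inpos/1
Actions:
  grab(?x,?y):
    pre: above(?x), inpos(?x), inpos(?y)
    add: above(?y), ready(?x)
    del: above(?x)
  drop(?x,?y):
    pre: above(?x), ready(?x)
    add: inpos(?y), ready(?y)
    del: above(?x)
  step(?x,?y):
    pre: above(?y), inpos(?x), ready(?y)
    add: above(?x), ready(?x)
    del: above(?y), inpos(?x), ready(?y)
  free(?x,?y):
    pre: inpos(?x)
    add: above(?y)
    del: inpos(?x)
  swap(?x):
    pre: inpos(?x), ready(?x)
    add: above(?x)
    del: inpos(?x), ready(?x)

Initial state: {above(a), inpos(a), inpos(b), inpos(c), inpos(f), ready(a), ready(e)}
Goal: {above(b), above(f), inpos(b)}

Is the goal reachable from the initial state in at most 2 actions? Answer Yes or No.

1. grab(a,b)  →  {above(b), inpos(a), inpos(b), inpos(c), inpos(f), ready(a), ready(e)}
2. free(f,f)  →  {above(b), above(f), inpos(a), inpos(b), inpos(c), ready(a), ready(e)}
optimal plan length = 2; 2 ≤ 2

Yes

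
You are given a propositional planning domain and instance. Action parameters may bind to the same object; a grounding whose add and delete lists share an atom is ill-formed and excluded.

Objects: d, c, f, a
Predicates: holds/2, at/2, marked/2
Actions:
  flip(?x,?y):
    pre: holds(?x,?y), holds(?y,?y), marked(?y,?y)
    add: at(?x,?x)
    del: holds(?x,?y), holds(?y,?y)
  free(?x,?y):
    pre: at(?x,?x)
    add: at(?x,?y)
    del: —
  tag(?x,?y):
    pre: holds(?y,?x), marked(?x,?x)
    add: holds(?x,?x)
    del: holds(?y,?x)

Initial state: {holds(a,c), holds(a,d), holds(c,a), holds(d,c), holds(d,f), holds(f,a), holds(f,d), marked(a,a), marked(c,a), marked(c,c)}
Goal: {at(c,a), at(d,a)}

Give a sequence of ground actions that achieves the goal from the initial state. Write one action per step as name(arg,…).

tag(c,a); flip(d,c); free(d,a); tag(a,f); flip(c,a); free(c,a)

1. tag(c,a)  →  {holds(a,d), holds(c,a), holds(c,c), holds(d,c), holds(d,f), holds(f,a), holds(f,d), marked(a,a), marked(c,a), marked(c,c)}
2. flip(d,c)  →  {at(d,d), holds(a,d), holds(c,a), holds(d,f), holds(f,a), holds(f,d), marked(a,a), marked(c,a), marked(c,c)}
3. free(d,a)  →  {at(d,a), at(d,d), holds(a,d), holds(c,a), holds(d,f), holds(f,a), holds(f,d), marked(a,a), marked(c,a), marked(c,c)}
4. tag(a,f)  →  {at(d,a), at(d,d), holds(a,a), holds(a,d), holds(c,a), holds(d,f), holds(f,d), marked(a,a), marked(c,a), marked(c,c)}
5. flip(c,a)  →  {at(c,c), at(d,a), at(d,d), holds(a,d), holds(d,f), holds(f,d), marked(a,a), marked(c,a), marked(c,c)}
6. free(c,a)  →  {at(c,a), at(c,c), at(d,a), at(d,d), holds(a,d), holds(d,f), holds(f,d), marked(a,a), marked(c,a), marked(c,c)}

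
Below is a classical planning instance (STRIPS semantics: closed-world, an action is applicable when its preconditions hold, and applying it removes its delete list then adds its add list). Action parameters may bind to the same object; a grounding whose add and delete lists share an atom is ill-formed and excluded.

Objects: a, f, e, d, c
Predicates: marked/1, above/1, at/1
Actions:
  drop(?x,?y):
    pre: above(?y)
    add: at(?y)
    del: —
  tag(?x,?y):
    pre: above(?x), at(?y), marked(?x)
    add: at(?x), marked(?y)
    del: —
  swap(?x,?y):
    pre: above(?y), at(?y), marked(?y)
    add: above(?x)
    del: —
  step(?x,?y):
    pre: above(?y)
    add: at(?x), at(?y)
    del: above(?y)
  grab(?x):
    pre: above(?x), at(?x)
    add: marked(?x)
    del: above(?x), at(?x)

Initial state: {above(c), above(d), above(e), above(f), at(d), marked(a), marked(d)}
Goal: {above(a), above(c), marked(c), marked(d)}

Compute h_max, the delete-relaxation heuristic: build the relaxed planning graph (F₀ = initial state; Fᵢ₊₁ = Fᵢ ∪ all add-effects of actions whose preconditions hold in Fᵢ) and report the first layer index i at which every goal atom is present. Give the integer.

F0 = init (7 atoms)
F1 = F0 ∪ {above(a), at(a), at(c), at(e), at(f)}  (12 atoms)
F2 = F1 ∪ {marked(c), marked(e), marked(f)}  (15 atoms)
goal ⊆ F2  ⇒  h_max = 2

2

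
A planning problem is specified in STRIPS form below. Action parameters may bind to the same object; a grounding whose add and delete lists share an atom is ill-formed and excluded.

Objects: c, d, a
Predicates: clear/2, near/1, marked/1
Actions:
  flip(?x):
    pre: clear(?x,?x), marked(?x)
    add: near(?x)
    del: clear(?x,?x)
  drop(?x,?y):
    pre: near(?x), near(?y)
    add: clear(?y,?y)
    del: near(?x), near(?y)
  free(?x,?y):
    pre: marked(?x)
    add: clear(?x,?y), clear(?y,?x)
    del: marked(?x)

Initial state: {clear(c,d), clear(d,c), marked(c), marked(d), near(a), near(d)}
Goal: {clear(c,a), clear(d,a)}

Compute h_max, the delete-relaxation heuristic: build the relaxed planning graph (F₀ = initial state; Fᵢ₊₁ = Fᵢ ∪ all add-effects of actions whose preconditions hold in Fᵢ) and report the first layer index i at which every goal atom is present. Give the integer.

F0 = init (6 atoms)
F1 = F0 ∪ {clear(a,a), clear(a,c), clear(a,d), clear(c,a), clear(c,c), clear(d,a), clear(d,d)}  (13 atoms)
goal ⊆ F1  ⇒  h_max = 1

1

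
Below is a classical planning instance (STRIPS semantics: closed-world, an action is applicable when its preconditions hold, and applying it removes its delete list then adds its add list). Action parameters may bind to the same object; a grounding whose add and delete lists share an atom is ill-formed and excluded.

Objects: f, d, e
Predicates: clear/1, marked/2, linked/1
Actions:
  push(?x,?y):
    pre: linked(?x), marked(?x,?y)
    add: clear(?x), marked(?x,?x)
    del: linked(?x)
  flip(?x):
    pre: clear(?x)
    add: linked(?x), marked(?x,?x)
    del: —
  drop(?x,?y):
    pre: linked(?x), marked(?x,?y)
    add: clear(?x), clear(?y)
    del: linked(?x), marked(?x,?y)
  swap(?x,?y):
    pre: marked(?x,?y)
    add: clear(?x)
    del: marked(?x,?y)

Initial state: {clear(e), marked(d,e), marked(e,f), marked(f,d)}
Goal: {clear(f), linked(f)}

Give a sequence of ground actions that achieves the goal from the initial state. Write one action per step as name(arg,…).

1. swap(f,d)  →  {clear(e), clear(f), marked(d,e), marked(e,f)}
2. flip(f)  →  {clear(e), clear(f), linked(f), marked(d,e), marked(e,f), marked(f,f)}

swap(f,d); flip(f)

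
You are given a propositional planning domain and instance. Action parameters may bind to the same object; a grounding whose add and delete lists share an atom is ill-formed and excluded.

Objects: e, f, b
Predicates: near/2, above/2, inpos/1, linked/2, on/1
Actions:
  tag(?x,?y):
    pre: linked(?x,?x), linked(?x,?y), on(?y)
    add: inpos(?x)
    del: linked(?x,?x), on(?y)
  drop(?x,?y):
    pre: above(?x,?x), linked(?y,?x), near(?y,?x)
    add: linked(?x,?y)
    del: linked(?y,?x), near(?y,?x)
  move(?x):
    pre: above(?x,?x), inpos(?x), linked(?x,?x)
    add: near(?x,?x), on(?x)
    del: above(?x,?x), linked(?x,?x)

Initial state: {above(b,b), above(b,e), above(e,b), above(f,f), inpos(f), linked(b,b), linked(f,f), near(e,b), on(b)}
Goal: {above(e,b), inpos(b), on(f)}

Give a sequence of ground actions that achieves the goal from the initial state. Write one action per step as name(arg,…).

1. tag(b,b)  →  {above(b,b), above(b,e), above(e,b), above(f,f), inpos(b), inpos(f), linked(f,f), near(e,b)}
2. move(f)  →  {above(b,b), above(b,e), above(e,b), inpos(b), inpos(f), near(e,b), near(f,f), on(f)}

tag(b,b); move(f)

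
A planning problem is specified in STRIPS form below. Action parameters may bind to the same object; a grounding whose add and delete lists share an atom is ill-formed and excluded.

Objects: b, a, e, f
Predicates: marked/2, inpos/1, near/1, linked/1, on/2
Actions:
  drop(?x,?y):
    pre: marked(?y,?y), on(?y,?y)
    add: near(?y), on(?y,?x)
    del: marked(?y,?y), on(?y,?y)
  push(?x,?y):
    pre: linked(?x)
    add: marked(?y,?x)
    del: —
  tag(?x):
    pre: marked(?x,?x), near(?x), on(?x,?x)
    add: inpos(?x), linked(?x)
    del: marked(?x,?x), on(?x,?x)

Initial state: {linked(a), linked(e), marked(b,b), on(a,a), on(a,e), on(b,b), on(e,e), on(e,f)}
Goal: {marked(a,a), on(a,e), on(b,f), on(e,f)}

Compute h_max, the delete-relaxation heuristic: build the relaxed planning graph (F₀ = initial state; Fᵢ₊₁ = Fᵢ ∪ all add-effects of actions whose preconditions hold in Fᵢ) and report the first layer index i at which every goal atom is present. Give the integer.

F0 = init (8 atoms)
F1 = F0 ∪ {marked(a,a), marked(a,e), marked(b,a), marked(b,e), marked(e,a), marked(e,e), marked(f,a), marked(f,e), near(b), on(b,a), on(b,e), on(b,f)}  (20 atoms)
goal ⊆ F1  ⇒  h_max = 1

1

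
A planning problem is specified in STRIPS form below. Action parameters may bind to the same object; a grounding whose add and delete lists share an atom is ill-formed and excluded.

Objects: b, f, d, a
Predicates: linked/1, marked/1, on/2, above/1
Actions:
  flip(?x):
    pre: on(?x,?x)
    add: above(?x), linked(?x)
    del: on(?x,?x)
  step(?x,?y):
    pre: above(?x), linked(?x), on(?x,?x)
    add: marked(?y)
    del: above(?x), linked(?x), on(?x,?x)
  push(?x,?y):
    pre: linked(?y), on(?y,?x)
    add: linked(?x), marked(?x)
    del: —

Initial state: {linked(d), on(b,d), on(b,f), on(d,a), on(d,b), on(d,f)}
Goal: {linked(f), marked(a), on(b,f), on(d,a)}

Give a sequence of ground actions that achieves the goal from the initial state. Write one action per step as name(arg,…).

push(f,d); push(a,d)

1. push(f,d)  →  {linked(d), linked(f), marked(f), on(b,d), on(b,f), on(d,a), on(d,b), on(d,f)}
2. push(a,d)  →  {linked(a), linked(d), linked(f), marked(a), marked(f), on(b,d), on(b,f), on(d,a), on(d,b), on(d,f)}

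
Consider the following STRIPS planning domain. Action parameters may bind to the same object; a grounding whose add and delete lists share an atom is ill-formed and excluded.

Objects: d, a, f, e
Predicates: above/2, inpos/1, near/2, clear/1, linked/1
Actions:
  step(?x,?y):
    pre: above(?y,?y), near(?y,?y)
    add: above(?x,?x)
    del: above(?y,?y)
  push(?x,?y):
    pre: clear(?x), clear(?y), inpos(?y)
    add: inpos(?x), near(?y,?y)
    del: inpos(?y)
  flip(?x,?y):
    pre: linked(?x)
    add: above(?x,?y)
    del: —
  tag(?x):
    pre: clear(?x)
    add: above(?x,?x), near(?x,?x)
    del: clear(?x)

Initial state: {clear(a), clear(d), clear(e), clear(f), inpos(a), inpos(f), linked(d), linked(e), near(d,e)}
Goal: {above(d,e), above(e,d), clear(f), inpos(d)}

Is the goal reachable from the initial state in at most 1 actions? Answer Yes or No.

No

1. push(d,a)  →  {clear(a), clear(d), clear(e), clear(f), inpos(d), inpos(f), linked(d), linked(e), near(a,a), near(d,e)}
2. flip(d,e)  →  {above(d,e), clear(a), clear(d), clear(e), clear(f), inpos(d), inpos(f), linked(d), linked(e), near(a,a), near(d,e)}
3. flip(e,d)  →  {above(d,e), above(e,d), clear(a), clear(d), clear(e), clear(f), inpos(d), inpos(f), linked(d), linked(e), near(a,a), near(d,e)}
optimal plan length = 3; 3 > 1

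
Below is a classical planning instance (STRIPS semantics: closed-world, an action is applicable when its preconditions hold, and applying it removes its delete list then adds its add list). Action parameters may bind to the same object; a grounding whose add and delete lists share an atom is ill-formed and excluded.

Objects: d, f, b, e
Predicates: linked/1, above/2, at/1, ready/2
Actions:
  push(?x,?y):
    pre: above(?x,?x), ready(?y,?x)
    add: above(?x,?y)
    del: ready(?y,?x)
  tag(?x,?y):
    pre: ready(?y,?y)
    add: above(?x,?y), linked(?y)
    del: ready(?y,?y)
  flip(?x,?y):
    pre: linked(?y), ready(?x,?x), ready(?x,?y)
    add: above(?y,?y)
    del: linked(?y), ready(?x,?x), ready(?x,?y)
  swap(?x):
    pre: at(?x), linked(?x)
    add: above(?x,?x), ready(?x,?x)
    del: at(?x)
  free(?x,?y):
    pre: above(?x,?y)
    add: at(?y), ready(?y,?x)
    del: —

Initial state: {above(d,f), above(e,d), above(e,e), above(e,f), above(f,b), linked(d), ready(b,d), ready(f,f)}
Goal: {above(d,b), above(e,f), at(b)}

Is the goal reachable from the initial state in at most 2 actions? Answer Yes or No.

No

1. free(d,f)  →  {above(d,f), above(e,d), above(e,e), above(e,f), above(f,b), at(f), linked(d), ready(b,d), ready(f,d), ready(f,f)}
2. flip(f,d)  →  {above(d,d), above(d,f), above(e,d), above(e,e), above(e,f), above(f,b), at(f), ready(b,d)}
3. push(d,b)  →  {above(d,b), above(d,d), above(d,f), above(e,d), above(e,e), above(e,f), above(f,b), at(f)}
4. free(d,b)  →  {above(d,b), above(d,d), above(d,f), above(e,d), above(e,e), above(e,f), above(f,b), at(b), at(f), ready(b,d)}
optimal plan length = 4; 4 > 2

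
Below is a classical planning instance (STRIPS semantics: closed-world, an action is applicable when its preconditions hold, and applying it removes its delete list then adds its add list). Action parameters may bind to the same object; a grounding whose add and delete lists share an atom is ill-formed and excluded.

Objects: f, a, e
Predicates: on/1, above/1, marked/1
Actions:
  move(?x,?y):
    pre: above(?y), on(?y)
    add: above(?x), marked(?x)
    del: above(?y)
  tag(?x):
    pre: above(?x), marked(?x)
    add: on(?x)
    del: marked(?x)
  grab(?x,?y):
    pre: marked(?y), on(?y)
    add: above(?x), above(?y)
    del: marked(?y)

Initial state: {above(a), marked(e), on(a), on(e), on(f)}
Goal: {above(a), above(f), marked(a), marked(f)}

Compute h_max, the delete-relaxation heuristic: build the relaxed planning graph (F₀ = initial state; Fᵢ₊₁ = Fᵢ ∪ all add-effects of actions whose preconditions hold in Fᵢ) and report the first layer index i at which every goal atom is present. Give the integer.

2

F0 = init (5 atoms)
F1 = F0 ∪ {above(e), above(f), marked(f)}  (8 atoms)
F2 = F1 ∪ {marked(a)}  (9 atoms)
goal ⊆ F2  ⇒  h_max = 2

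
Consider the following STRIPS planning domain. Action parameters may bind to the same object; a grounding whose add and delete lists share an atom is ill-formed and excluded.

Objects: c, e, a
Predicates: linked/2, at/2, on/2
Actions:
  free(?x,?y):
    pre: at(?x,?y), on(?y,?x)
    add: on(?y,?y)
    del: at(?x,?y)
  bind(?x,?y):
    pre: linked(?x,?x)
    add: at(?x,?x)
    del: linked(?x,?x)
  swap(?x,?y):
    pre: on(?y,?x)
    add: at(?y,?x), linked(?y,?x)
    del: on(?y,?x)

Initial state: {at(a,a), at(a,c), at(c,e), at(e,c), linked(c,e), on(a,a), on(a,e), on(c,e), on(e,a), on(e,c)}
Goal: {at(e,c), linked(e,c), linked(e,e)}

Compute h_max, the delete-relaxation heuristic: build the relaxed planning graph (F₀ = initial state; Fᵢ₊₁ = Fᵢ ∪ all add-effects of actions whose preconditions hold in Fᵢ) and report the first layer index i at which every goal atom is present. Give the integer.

2

F0 = init (10 atoms)
F1 = F0 ∪ {at(a,e), at(e,a), linked(a,a), linked(a,e), linked(e,a), linked(e,c), on(c,c), on(e,e)}  (18 atoms)
F2 = F1 ∪ {at(c,c), at(e,e), linked(c,c), linked(e,e)}  (22 atoms)
goal ⊆ F2  ⇒  h_max = 2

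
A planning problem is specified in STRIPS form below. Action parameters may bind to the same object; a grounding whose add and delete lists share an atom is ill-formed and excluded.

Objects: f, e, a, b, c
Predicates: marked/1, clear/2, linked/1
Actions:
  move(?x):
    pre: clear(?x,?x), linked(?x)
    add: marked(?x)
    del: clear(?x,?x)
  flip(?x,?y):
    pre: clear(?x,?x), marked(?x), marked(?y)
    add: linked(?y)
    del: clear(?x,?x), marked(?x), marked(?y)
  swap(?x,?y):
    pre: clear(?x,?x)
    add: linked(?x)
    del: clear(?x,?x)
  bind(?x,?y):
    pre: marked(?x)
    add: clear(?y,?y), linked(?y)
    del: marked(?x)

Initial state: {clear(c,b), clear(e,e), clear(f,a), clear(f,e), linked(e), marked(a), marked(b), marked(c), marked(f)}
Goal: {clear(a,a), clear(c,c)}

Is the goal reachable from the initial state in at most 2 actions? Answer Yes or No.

1. bind(f,a)  →  {clear(a,a), clear(c,b), clear(e,e), clear(f,a), clear(f,e), linked(a), linked(e), marked(a), marked(b), marked(c)}
2. bind(a,c)  →  {clear(a,a), clear(c,b), clear(c,c), clear(e,e), clear(f,a), clear(f,e), linked(a), linked(c), linked(e), marked(b), marked(c)}
optimal plan length = 2; 2 ≤ 2

Yes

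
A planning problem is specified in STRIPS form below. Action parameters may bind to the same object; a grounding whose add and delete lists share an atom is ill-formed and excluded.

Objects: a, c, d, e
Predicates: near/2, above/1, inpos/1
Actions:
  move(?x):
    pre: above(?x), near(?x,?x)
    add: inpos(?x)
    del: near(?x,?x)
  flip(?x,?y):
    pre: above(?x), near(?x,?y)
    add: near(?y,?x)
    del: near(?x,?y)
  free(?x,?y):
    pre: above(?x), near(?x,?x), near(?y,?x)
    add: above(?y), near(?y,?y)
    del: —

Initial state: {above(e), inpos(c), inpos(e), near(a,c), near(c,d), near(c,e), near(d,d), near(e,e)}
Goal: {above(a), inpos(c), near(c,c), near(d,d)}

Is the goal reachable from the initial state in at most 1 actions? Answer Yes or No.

1. free(e,c)  →  {above(c), above(e), inpos(c), inpos(e), near(a,c), near(c,c), near(c,d), near(c,e), near(d,d), near(e,e)}
2. free(c,a)  →  {above(a), above(c), above(e), inpos(c), inpos(e), near(a,a), near(a,c), near(c,c), near(c,d), near(c,e), near(d,d), near(e,e)}
optimal plan length = 2; 2 > 1

No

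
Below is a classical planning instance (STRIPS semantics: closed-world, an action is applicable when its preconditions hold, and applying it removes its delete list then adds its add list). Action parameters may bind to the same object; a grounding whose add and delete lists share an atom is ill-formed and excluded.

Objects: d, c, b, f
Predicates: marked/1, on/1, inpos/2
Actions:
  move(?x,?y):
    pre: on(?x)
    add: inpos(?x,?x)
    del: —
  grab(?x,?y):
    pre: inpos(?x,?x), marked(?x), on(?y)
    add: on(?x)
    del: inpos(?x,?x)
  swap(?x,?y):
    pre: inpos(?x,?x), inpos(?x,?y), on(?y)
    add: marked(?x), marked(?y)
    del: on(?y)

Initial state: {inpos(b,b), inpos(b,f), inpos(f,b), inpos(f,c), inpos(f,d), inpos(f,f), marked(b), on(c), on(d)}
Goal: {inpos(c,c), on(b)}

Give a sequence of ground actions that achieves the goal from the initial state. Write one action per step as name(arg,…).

1. move(c,d)  →  {inpos(b,b), inpos(b,f), inpos(c,c), inpos(f,b), inpos(f,c), inpos(f,d), inpos(f,f), marked(b), on(c), on(d)}
2. grab(b,d)  →  {inpos(b,f), inpos(c,c), inpos(f,b), inpos(f,c), inpos(f,d), inpos(f,f), marked(b), on(b), on(c), on(d)}

move(c,d); grab(b,d)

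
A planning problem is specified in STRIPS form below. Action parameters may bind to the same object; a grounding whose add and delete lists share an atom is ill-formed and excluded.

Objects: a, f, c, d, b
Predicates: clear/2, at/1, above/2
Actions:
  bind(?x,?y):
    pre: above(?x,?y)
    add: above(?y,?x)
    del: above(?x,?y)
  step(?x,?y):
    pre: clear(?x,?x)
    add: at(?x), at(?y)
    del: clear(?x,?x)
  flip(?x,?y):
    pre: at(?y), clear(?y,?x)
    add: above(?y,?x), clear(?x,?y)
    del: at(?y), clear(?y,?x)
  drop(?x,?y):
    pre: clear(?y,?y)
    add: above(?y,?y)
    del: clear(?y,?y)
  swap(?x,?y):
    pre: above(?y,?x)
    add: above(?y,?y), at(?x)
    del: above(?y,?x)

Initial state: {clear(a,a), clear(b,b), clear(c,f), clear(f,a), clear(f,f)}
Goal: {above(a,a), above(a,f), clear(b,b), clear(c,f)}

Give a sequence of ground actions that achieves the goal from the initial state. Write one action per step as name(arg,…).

1. step(f,a)  →  {at(a), at(f), clear(a,a), clear(b,b), clear(c,f), clear(f,a)}
2. flip(a,f)  →  {above(f,a), at(a), clear(a,a), clear(a,f), clear(b,b), clear(c,f)}
3. bind(f,a)  →  {above(a,f), at(a), clear(a,a), clear(a,f), clear(b,b), clear(c,f)}
4. drop(a,a)  →  {above(a,a), above(a,f), at(a), clear(a,f), clear(b,b), clear(c,f)}

step(f,a); flip(a,f); bind(f,a); drop(a,a)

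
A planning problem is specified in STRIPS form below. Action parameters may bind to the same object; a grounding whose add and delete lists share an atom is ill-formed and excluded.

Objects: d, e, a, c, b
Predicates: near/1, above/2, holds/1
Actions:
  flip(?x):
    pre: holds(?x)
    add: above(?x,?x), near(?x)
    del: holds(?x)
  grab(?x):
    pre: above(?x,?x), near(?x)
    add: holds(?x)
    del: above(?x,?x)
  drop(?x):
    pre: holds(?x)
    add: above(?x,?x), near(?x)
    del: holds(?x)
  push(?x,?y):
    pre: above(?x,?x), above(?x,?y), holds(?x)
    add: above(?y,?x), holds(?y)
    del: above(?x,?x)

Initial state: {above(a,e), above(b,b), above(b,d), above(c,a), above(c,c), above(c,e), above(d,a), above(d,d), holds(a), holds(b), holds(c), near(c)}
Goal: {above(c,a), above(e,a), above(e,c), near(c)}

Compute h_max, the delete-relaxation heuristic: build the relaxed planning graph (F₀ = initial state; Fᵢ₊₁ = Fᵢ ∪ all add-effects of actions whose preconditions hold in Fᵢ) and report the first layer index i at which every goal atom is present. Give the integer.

F0 = init (12 atoms)
F1 = F0 ∪ {above(a,a), above(a,c), above(d,b), above(e,c), holds(d), holds(e), near(a), near(b)}  (20 atoms)
F2 = F1 ∪ {above(a,d), above(e,a), above(e,e), near(d), near(e)}  (25 atoms)
goal ⊆ F2  ⇒  h_max = 2

2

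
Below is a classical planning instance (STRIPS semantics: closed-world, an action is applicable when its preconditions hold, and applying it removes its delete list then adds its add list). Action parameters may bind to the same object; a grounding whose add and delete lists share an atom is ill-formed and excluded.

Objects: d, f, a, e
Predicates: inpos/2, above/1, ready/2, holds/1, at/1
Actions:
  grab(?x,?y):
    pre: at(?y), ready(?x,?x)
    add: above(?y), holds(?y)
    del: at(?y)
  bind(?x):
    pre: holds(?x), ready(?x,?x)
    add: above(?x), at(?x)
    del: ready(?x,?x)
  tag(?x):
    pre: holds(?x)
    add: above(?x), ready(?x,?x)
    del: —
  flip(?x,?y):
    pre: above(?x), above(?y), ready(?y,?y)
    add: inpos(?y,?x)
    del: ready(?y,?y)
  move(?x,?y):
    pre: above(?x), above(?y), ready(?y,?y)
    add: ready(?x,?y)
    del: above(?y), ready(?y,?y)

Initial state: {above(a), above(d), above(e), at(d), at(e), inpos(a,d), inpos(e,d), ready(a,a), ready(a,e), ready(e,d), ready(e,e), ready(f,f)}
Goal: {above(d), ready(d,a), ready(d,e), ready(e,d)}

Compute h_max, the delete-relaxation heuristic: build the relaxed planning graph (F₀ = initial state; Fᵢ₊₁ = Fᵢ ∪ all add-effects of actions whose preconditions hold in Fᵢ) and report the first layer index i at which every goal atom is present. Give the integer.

F0 = init (12 atoms)
F1 = F0 ∪ {holds(d), holds(e), inpos(a,a), inpos(a,e), inpos(e,a), inpos(e,e), ready(d,a), ready(d,e), ready(e,a)}  (21 atoms)
goal ⊆ F1  ⇒  h_max = 1

1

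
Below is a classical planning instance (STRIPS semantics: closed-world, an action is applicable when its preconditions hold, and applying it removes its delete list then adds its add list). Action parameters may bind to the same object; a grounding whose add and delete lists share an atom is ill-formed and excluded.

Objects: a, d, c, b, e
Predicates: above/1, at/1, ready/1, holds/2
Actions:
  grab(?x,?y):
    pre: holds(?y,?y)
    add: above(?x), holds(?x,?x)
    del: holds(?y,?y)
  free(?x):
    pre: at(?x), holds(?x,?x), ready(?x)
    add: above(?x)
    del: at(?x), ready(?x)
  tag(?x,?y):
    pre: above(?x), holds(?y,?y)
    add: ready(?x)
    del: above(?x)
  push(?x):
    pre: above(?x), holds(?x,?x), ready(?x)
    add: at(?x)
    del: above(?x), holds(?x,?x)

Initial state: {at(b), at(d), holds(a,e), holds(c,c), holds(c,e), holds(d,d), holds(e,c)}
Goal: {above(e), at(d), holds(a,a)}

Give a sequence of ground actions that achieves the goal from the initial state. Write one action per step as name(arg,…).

grab(a,d); grab(e,c)

1. grab(a,d)  →  {above(a), at(b), at(d), holds(a,a), holds(a,e), holds(c,c), holds(c,e), holds(e,c)}
2. grab(e,c)  →  {above(a), above(e), at(b), at(d), holds(a,a), holds(a,e), holds(c,e), holds(e,c), holds(e,e)}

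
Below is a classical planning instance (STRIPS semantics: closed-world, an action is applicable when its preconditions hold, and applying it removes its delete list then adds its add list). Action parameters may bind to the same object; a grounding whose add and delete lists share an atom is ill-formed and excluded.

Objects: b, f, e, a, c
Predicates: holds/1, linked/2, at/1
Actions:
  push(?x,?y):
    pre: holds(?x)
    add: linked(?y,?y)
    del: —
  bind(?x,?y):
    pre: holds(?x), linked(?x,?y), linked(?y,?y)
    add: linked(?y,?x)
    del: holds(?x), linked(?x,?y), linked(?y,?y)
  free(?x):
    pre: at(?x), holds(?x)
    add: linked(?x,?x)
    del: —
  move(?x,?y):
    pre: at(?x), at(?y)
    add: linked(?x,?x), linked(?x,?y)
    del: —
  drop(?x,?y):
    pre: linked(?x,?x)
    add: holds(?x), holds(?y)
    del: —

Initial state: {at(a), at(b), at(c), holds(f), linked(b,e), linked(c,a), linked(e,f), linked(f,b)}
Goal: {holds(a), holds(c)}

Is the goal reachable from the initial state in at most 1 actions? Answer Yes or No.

No

1. push(f,a)  →  {at(a), at(b), at(c), holds(f), linked(a,a), linked(b,e), linked(c,a), linked(e,f), linked(f,b)}
2. drop(a,c)  →  {at(a), at(b), at(c), holds(a), holds(c), holds(f), linked(a,a), linked(b,e), linked(c,a), linked(e,f), linked(f,b)}
optimal plan length = 2; 2 > 1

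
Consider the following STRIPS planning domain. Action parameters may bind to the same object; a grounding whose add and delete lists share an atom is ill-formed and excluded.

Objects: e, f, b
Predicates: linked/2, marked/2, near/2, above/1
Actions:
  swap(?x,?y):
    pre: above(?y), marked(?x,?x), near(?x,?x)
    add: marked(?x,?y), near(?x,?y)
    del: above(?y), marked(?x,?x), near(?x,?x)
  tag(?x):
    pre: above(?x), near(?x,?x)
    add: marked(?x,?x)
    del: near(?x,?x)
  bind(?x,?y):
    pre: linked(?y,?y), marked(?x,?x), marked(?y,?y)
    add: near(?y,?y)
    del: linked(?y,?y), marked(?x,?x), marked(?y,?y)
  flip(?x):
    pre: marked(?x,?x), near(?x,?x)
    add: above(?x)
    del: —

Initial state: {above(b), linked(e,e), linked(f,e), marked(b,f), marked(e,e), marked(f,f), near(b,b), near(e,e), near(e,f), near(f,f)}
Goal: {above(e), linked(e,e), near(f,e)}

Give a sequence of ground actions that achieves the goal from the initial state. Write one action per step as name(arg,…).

flip(e); swap(f,e); flip(e)

1. flip(e)  →  {above(b), above(e), linked(e,e), linked(f,e), marked(b,f), marked(e,e), marked(f,f), near(b,b), near(e,e), near(e,f), near(f,f)}
2. swap(f,e)  →  {above(b), linked(e,e), linked(f,e), marked(b,f), marked(e,e), marked(f,e), near(b,b), near(e,e), near(e,f), near(f,e)}
3. flip(e)  →  {above(b), above(e), linked(e,e), linked(f,e), marked(b,f), marked(e,e), marked(f,e), near(b,b), near(e,e), near(e,f), near(f,e)}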